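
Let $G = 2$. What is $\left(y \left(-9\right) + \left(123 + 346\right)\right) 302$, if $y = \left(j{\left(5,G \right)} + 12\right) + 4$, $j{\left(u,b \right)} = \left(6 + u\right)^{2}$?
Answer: $-230728$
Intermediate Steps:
$y = 137$ ($y = \left(\left(6 + 5\right)^{2} + 12\right) + 4 = \left(11^{2} + 12\right) + 4 = \left(121 + 12\right) + 4 = 133 + 4 = 137$)
$\left(y \left(-9\right) + \left(123 + 346\right)\right) 302 = \left(137 \left(-9\right) + \left(123 + 346\right)\right) 302 = \left(-1233 + 469\right) 302 = \left(-764\right) 302 = -230728$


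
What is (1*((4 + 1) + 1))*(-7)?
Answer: -42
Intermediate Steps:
(1*((4 + 1) + 1))*(-7) = (1*(5 + 1))*(-7) = (1*6)*(-7) = 6*(-7) = -42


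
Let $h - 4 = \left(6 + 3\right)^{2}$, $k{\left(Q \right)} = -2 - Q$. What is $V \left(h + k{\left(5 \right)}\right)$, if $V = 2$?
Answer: $156$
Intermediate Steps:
$h = 85$ ($h = 4 + \left(6 + 3\right)^{2} = 4 + 9^{2} = 4 + 81 = 85$)
$V \left(h + k{\left(5 \right)}\right) = 2 \left(85 - 7\right) = 2 \cdot 78 = 156$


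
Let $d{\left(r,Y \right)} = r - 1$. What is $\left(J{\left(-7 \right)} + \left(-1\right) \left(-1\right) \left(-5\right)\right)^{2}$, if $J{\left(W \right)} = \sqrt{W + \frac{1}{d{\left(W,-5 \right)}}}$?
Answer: $\frac{\left(20 - i \sqrt{114}\right)^{2}}{16} \approx 17.875 - 26.693 i$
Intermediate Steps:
$d{\left(r,Y \right)} = -1 + r$ ($d{\left(r,Y \right)} = r - 1 = -1 + r$)
$J{\left(W \right)} = \sqrt{W + \frac{1}{-1 + W}}$
$\left(J{\left(-7 \right)} + \left(-1\right) \left(-1\right) \left(-5\right)\right)^{2} = \left(\sqrt{\frac{1 - 7 \left(-1 - 7\right)}{-1 - 7}} + \left(-1\right) \left(-1\right) \left(-5\right)\right)^{2} = \left(\sqrt{\frac{1 - -56}{-8}} + 1 \left(-5\right)\right)^{2} = \left(\sqrt{- \frac{1 + 56}{8}} - 5\right)^{2} = \left(\sqrt{\left(- \frac{1}{8}\right) 57} - 5\right)^{2} = \left(\sqrt{- \frac{57}{8}} - 5\right)^{2} = \left(\frac{i \sqrt{114}}{4} - 5\right)^{2} = \left(-5 + \frac{i \sqrt{114}}{4}\right)^{2}$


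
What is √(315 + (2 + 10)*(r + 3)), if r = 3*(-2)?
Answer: 3*√31 ≈ 16.703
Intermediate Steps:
r = -6
√(315 + (2 + 10)*(r + 3)) = √(315 + (2 + 10)*(-6 + 3)) = √(315 + 12*(-3)) = √(315 - 36) = √279 = 3*√31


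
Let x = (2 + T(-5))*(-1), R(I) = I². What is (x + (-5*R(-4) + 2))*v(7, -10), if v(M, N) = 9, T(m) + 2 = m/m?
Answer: -711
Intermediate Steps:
T(m) = -1 (T(m) = -2 + m/m = -2 + 1 = -1)
x = -1 (x = (2 - 1)*(-1) = 1*(-1) = -1)
(x + (-5*R(-4) + 2))*v(7, -10) = (-1 + (-5*(-4)² + 2))*9 = (-1 + (-5*16 + 2))*9 = (-1 + (-80 + 2))*9 = (-1 - 78)*9 = -79*9 = -711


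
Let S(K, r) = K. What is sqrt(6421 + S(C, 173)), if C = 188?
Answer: sqrt(6609) ≈ 81.296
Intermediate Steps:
sqrt(6421 + S(C, 173)) = sqrt(6421 + 188) = sqrt(6609)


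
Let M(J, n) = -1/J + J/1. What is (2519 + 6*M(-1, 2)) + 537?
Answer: 3056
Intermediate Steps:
M(J, n) = J - 1/J (M(J, n) = -1/J + J*1 = -1/J + J = J - 1/J)
(2519 + 6*M(-1, 2)) + 537 = (2519 + 6*(-1 - 1/(-1))) + 537 = (2519 + 6*(-1 - 1*(-1))) + 537 = (2519 + 6*(-1 + 1)) + 537 = (2519 + 6*0) + 537 = (2519 + 0) + 537 = 2519 + 537 = 3056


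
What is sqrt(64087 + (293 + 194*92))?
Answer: 2*sqrt(20557) ≈ 286.75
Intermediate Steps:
sqrt(64087 + (293 + 194*92)) = sqrt(64087 + (293 + 17848)) = sqrt(64087 + 18141) = sqrt(82228) = 2*sqrt(20557)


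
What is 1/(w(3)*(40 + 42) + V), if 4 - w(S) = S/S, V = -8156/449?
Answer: 449/102298 ≈ 0.0043891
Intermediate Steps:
V = -8156/449 (V = -8156*1/449 = -8156/449 ≈ -18.165)
w(S) = 3 (w(S) = 4 - S/S = 4 - 1*1 = 4 - 1 = 3)
1/(w(3)*(40 + 42) + V) = 1/(3*(40 + 42) - 8156/449) = 1/(3*82 - 8156/449) = 1/(246 - 8156/449) = 1/(102298/449) = 449/102298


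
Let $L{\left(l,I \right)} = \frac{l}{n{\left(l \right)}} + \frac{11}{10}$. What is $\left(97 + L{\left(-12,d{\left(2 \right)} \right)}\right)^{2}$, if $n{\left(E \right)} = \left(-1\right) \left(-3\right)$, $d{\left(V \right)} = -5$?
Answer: $\frac{885481}{100} \approx 8854.8$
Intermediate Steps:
$n{\left(E \right)} = 3$
$L{\left(l,I \right)} = \frac{11}{10} + \frac{l}{3}$ ($L{\left(l,I \right)} = \frac{l}{3} + \frac{11}{10} = \frac{11}{10} + \frac{l}{3}$)
$\left(97 + L{\left(-12,d{\left(2 \right)} \right)}\right)^{2} = \left(97 + \left(\frac{11}{10} + \frac{1}{3} \left(-12\right)\right)\right)^{2} = \left(97 + \left(\frac{11}{10} - 4\right)\right)^{2} = \left(97 - \frac{29}{10}\right)^{2} = \left(\frac{941}{10}\right)^{2} = \frac{885481}{100}$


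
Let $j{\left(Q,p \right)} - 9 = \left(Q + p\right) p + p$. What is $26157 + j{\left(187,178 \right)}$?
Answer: $91314$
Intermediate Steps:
$j{\left(Q,p \right)} = 9 + p + p \left(Q + p\right)$ ($j{\left(Q,p \right)} = 9 + \left(\left(Q + p\right) p + p\right) = 9 + \left(p \left(Q + p\right) + p\right) = 9 + \left(p + p \left(Q + p\right)\right) = 9 + p + p \left(Q + p\right)$)
$26157 + j{\left(187,178 \right)} = 26157 + \left(9 + 178 + 178^{2} + 187 \cdot 178\right) = 26157 + \left(9 + 178 + 31684 + 33286\right) = 26157 + 65157 = 91314$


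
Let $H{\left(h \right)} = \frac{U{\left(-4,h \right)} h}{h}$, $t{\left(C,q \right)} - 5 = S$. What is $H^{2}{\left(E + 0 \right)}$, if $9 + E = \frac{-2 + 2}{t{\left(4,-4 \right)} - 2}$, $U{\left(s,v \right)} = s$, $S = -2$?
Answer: $16$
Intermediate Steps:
$t{\left(C,q \right)} = 3$ ($t{\left(C,q \right)} = 5 - 2 = 3$)
$E = -9$ ($E = -9 + \frac{-2 + 2}{3 - 2} = -9 + \frac{0}{1} = -9 + 0 \cdot 1 = -9 + 0 = -9$)
$H{\left(h \right)} = -4$ ($H{\left(h \right)} = \frac{\left(-4\right) h}{h} = -4$)
$H^{2}{\left(E + 0 \right)} = \left(-4\right)^{2} = 16$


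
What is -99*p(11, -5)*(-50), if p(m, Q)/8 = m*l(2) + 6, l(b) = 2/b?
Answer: 673200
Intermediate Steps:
p(m, Q) = 48 + 8*m (p(m, Q) = 8*(m*(2/2) + 6) = 8*(m*(2*(½)) + 6) = 8*(m*1 + 6) = 8*(m + 6) = 8*(6 + m) = 48 + 8*m)
-99*p(11, -5)*(-50) = -99*(48 + 8*11)*(-50) = -99*(48 + 88)*(-50) = -99*136*(-50) = -13464*(-50) = 673200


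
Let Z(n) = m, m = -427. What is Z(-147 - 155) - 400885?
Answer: -401312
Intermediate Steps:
Z(n) = -427
Z(-147 - 155) - 400885 = -427 - 400885 = -401312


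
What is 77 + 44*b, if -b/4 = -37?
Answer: 6589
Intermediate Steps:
b = 148 (b = -4*(-37) = 148)
77 + 44*b = 77 + 44*148 = 77 + 6512 = 6589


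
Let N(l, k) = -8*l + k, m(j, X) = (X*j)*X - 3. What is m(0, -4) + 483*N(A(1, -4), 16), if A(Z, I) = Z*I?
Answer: 23181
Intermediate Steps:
A(Z, I) = I*Z
m(j, X) = -3 + j*X² (m(j, X) = j*X² - 3 = -3 + j*X²)
N(l, k) = k - 8*l
m(0, -4) + 483*N(A(1, -4), 16) = (-3 + 0*(-4)²) + 483*(16 - (-32)) = (-3 + 0*16) + 483*(16 - 8*(-4)) = (-3 + 0) + 483*(16 + 32) = -3 + 483*48 = -3 + 23184 = 23181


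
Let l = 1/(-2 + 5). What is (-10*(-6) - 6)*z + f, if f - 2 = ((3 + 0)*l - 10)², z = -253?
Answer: -13579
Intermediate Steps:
l = ⅓ (l = 1/3 = ⅓ ≈ 0.33333)
f = 83 (f = 2 + ((3 + 0)*(⅓) - 10)² = 2 + (3*(⅓) - 10)² = 2 + (1 - 10)² = 2 + (-9)² = 2 + 81 = 83)
(-10*(-6) - 6)*z + f = (-10*(-6) - 6)*(-253) + 83 = (60 - 6)*(-253) + 83 = 54*(-253) + 83 = -13662 + 83 = -13579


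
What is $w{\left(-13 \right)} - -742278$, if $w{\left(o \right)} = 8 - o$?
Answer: $742299$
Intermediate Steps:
$w{\left(-13 \right)} - -742278 = \left(8 - -13\right) - -742278 = \left(8 + 13\right) + 742278 = 21 + 742278 = 742299$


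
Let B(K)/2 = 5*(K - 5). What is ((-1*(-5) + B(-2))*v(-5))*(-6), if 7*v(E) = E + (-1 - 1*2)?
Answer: -3120/7 ≈ -445.71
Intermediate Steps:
v(E) = -3/7 + E/7 (v(E) = (E + (-1 - 1*2))/7 = (E + (-1 - 2))/7 = (E - 3)/7 = (-3 + E)/7 = -3/7 + E/7)
B(K) = -50 + 10*K (B(K) = 2*(5*(K - 5)) = 2*(5*(-5 + K)) = 2*(-25 + 5*K) = -50 + 10*K)
((-1*(-5) + B(-2))*v(-5))*(-6) = ((-1*(-5) + (-50 + 10*(-2)))*(-3/7 + (⅐)*(-5)))*(-6) = ((5 + (-50 - 20))*(-3/7 - 5/7))*(-6) = ((5 - 70)*(-8/7))*(-6) = -65*(-8/7)*(-6) = (520/7)*(-6) = -3120/7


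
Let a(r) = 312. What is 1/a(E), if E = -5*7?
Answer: 1/312 ≈ 0.0032051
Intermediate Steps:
E = -35
1/a(E) = 1/312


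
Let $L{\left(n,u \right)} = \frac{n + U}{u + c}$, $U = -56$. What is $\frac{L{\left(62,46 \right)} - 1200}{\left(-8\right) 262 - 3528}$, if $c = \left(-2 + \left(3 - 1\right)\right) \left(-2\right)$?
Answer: $\frac{27597}{129352} \approx 0.21335$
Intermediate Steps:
$c = 0$ ($c = \left(-2 + 2\right) \left(-2\right) = 0 \left(-2\right) = 0$)
$L{\left(n,u \right)} = \frac{-56 + n}{u}$ ($L{\left(n,u \right)} = \frac{n - 56}{u + 0} = \frac{-56 + n}{u}$)
$\frac{L{\left(62,46 \right)} - 1200}{\left(-8\right) 262 - 3528} = \frac{\frac{-56 + 62}{46} - 1200}{\left(-8\right) 262 - 3528} = \frac{\frac{1}{46} \cdot 6 - 1200}{-2096 - 3528} = \frac{\frac{3}{23} - 1200}{-5624} = \left(- \frac{27597}{23}\right) \left(- \frac{1}{5624}\right) = \frac{27597}{129352}$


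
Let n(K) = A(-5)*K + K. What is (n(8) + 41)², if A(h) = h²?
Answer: 62001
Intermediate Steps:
n(K) = 26*K (n(K) = (-5)²*K + K = 25*K + K = 26*K)
(n(8) + 41)² = (26*8 + 41)² = (208 + 41)² = 249² = 62001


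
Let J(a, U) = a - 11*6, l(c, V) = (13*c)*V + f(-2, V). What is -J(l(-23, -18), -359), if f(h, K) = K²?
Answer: -5640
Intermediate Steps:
l(c, V) = V² + 13*V*c (l(c, V) = (13*c)*V + V² = 13*V*c + V² = V² + 13*V*c)
J(a, U) = -66 + a (J(a, U) = a - 66 = -66 + a)
-J(l(-23, -18), -359) = -(-66 - 18*(-18 + 13*(-23))) = -(-66 - 18*(-18 - 299)) = -(-66 - 18*(-317)) = -(-66 + 5706) = -1*5640 = -5640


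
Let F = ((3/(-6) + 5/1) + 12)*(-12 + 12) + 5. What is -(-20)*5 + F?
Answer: 105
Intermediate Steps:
F = 5 (F = ((3*(-⅙) + 5*1) + 12)*0 + 5 = ((-½ + 5) + 12)*0 + 5 = (9/2 + 12)*0 + 5 = (33/2)*0 + 5 = 0 + 5 = 5)
-(-20)*5 + F = -(-20)*5 + 5 = -4*(-25) + 5 = 100 + 5 = 105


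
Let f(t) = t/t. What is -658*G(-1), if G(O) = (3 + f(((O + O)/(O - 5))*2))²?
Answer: -10528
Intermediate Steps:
f(t) = 1
G(O) = 16 (G(O) = (3 + 1)² = 4² = 16)
-658*G(-1) = -658*16 = -10528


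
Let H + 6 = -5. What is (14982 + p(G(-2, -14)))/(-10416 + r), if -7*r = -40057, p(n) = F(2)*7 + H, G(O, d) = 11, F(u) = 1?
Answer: -104846/32855 ≈ -3.1912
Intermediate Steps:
H = -11 (H = -6 - 5 = -11)
p(n) = -4 (p(n) = 1*7 - 11 = 7 - 11 = -4)
r = 40057/7 (r = -1/7*(-40057) = 40057/7 ≈ 5722.4)
(14982 + p(G(-2, -14)))/(-10416 + r) = (14982 - 4)/(-10416 + 40057/7) = 14978/(-32855/7) = 14978*(-7/32855) = -104846/32855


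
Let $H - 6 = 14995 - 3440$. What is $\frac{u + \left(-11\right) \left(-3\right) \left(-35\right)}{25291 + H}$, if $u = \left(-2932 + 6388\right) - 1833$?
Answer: $\frac{39}{3071} \approx 0.012699$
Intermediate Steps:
$u = 1623$ ($u = 3456 - 1833 = 1623$)
$H = 11561$ ($H = 6 + \left(14995 - 3440\right) = 6 + 11555 = 11561$)
$\frac{u + \left(-11\right) \left(-3\right) \left(-35\right)}{25291 + H} = \frac{1623 + \left(-11\right) \left(-3\right) \left(-35\right)}{25291 + 11561} = \frac{1623 + 33 \left(-35\right)}{36852} = \left(1623 - 1155\right) \frac{1}{36852} = 468 \cdot \frac{1}{36852} = \frac{39}{3071}$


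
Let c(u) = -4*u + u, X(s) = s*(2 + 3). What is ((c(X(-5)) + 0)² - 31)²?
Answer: 31292836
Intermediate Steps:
X(s) = 5*s (X(s) = s*5 = 5*s)
c(u) = -3*u
((c(X(-5)) + 0)² - 31)² = ((-15*(-5) + 0)² - 31)² = ((-3*(-25) + 0)² - 31)² = ((75 + 0)² - 31)² = (75² - 31)² = (5625 - 31)² = 5594² = 31292836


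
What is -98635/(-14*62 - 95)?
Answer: 98635/963 ≈ 102.42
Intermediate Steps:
-98635/(-14*62 - 95) = -98635/(-868 - 95) = -98635/(-963) = -98635*(-1/963) = 98635/963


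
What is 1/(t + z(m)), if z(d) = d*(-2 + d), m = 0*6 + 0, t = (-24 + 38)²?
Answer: 1/196 ≈ 0.0051020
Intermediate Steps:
t = 196 (t = 14² = 196)
m = 0 (m = 0 + 0 = 0)
1/(t + z(m)) = 1/(196 + 0*(-2 + 0)) = 1/(196 + 0*(-2)) = 1/(196 + 0) = 1/196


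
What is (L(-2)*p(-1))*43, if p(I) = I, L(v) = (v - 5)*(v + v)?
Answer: -1204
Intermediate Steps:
L(v) = 2*v*(-5 + v) (L(v) = (-5 + v)*(2*v) = 2*v*(-5 + v))
(L(-2)*p(-1))*43 = ((2*(-2)*(-5 - 2))*(-1))*43 = ((2*(-2)*(-7))*(-1))*43 = (28*(-1))*43 = -28*43 = -1204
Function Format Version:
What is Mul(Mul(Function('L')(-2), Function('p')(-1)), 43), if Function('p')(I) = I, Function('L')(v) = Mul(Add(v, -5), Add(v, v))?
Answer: -1204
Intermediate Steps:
Function('L')(v) = Mul(2, v, Add(-5, v)) (Function('L')(v) = Mul(Add(-5, v), Mul(2, v)) = Mul(2, v, Add(-5, v)))
Mul(Mul(Function('L')(-2), Function('p')(-1)), 43) = Mul(Mul(Mul(2, -2, Add(-5, -2)), -1), 43) = Mul(Mul(Mul(2, -2, -7), -1), 43) = Mul(Mul(28, -1), 43) = Mul(-28, 43) = -1204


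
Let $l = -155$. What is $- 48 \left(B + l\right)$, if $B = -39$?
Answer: $9312$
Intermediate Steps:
$- 48 \left(B + l\right) = - 48 \left(-39 - 155\right) = \left(-48\right) \left(-194\right) = 9312$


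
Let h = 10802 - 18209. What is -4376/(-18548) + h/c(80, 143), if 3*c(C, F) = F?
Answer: -102882335/663091 ≈ -155.16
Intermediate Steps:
c(C, F) = F/3
h = -7407
-4376/(-18548) + h/c(80, 143) = -4376/(-18548) - 7407/((⅓)*143) = -4376*(-1/18548) - 7407/143/3 = 1094/4637 - 7407*3/143 = 1094/4637 - 22221/143 = -102882335/663091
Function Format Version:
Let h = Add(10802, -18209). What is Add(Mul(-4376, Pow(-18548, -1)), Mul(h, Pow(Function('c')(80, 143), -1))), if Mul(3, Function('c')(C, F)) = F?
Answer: Rational(-102882335, 663091) ≈ -155.16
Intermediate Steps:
Function('c')(C, F) = Mul(Rational(1, 3), F)
h = -7407
Add(Mul(-4376, Pow(-18548, -1)), Mul(h, Pow(Function('c')(80, 143), -1))) = Add(Mul(-4376, Pow(-18548, -1)), Mul(-7407, Pow(Mul(Rational(1, 3), 143), -1))) = Add(Mul(-4376, Rational(-1, 18548)), Mul(-7407, Pow(Rational(143, 3), -1))) = Add(Rational(1094, 4637), Mul(-7407, Rational(3, 143))) = Add(Rational(1094, 4637), Rational(-22221, 143)) = Rational(-102882335, 663091)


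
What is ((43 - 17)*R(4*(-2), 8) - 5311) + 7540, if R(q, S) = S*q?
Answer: 565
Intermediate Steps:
((43 - 17)*R(4*(-2), 8) - 5311) + 7540 = ((43 - 17)*(8*(4*(-2))) - 5311) + 7540 = (26*(8*(-8)) - 5311) + 7540 = (26*(-64) - 5311) + 7540 = (-1664 - 5311) + 7540 = -6975 + 7540 = 565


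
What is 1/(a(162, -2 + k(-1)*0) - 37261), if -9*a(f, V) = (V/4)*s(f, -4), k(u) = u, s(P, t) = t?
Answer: -9/335351 ≈ -2.6838e-5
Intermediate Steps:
a(f, V) = V/9 (a(f, V) = -V/4*(-4)/9 = -(-1)*V/9 = V/9)
1/(a(162, -2 + k(-1)*0) - 37261) = 1/((-2 - 1*0)/9 - 37261) = 1/((-2 + 0)/9 - 37261) = 1/((⅑)*(-2) - 37261) = 1/(-2/9 - 37261) = 1/(-335351/9) = -9/335351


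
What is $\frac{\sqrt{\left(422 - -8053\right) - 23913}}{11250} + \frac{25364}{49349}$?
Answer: $\frac{25364}{49349} + \frac{i \sqrt{15438}}{11250} \approx 0.51397 + 0.011044 i$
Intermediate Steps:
$\frac{\sqrt{\left(422 - -8053\right) - 23913}}{11250} + \frac{25364}{49349} = \sqrt{\left(422 + 8053\right) - 23913} \cdot \frac{1}{11250} + 25364 \cdot \frac{1}{49349} = \sqrt{8475 - 23913} \cdot \frac{1}{11250} + \frac{25364}{49349} = \sqrt{-15438} \cdot \frac{1}{11250} + \frac{25364}{49349} = i \sqrt{15438} \cdot \frac{1}{11250} + \frac{25364}{49349} = \frac{i \sqrt{15438}}{11250} + \frac{25364}{49349} = \frac{25364}{49349} + \frac{i \sqrt{15438}}{11250}$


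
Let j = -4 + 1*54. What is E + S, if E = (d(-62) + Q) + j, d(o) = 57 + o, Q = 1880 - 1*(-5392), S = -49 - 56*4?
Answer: 7044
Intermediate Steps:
S = -273 (S = -49 - 224 = -273)
Q = 7272 (Q = 1880 + 5392 = 7272)
j = 50 (j = -4 + 54 = 50)
E = 7317 (E = ((57 - 62) + 7272) + 50 = (-5 + 7272) + 50 = 7267 + 50 = 7317)
E + S = 7317 - 273 = 7044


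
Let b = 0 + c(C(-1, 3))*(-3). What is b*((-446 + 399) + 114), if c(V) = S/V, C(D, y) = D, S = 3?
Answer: 603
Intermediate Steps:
c(V) = 3/V
b = 9 (b = 0 + (3/(-1))*(-3) = 0 + (3*(-1))*(-3) = 0 - 3*(-3) = 0 + 9 = 9)
b*((-446 + 399) + 114) = 9*((-446 + 399) + 114) = 9*(-47 + 114) = 9*67 = 603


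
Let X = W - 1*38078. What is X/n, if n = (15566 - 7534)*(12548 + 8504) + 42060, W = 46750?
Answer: 2168/42282931 ≈ 5.1274e-5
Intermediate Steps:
X = 8672 (X = 46750 - 1*38078 = 46750 - 38078 = 8672)
n = 169131724 (n = 8032*21052 + 42060 = 169089664 + 42060 = 169131724)
X/n = 8672/169131724 = 8672*(1/169131724) = 2168/42282931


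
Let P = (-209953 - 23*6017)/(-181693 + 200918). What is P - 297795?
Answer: -5725457219/19225 ≈ -2.9781e+5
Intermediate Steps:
P = -348344/19225 (P = (-209953 - 138391)/19225 = -348344*1/19225 = -348344/19225 ≈ -18.119)
P - 297795 = -348344/19225 - 297795 = -5725457219/19225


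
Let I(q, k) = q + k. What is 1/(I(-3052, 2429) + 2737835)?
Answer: 1/2737212 ≈ 3.6534e-7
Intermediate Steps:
I(q, k) = k + q
1/(I(-3052, 2429) + 2737835) = 1/((2429 - 3052) + 2737835) = 1/(-623 + 2737835) = 1/2737212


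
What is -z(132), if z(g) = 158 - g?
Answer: -26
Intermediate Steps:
-z(132) = -(158 - 1*132) = -(158 - 132) = -1*26 = -26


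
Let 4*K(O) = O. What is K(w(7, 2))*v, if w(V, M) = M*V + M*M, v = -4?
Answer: -18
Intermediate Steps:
w(V, M) = M² + M*V (w(V, M) = M*V + M² = M² + M*V)
K(O) = O/4
K(w(7, 2))*v = ((2*(2 + 7))/4)*(-4) = ((2*9)/4)*(-4) = ((¼)*18)*(-4) = (9/2)*(-4) = -18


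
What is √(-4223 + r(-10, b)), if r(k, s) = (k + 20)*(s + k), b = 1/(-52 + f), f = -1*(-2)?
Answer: 4*I*√6755/5 ≈ 65.751*I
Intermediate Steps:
f = 2
b = -1/50 (b = 1/(-52 + 2) = 1/(-50) = -1/50 ≈ -0.020000)
r(k, s) = (20 + k)*(k + s)
√(-4223 + r(-10, b)) = √(-4223 + ((-10)² + 20*(-10) + 20*(-1/50) - 10*(-1/50))) = √(-4223 + (100 - 200 - ⅖ + ⅕)) = √(-4223 - 501/5) = √(-21616/5) = 4*I*√6755/5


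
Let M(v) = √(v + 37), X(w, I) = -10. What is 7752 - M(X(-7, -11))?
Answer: 7752 - 3*√3 ≈ 7746.8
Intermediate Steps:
M(v) = √(37 + v)
7752 - M(X(-7, -11)) = 7752 - √(37 - 10) = 7752 - √27 = 7752 - 3*√3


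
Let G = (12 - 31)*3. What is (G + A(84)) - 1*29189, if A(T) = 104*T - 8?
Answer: -20518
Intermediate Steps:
G = -57 (G = -19*3 = -57)
A(T) = -8 + 104*T
(G + A(84)) - 1*29189 = (-57 + (-8 + 104*84)) - 1*29189 = (-57 + (-8 + 8736)) - 29189 = (-57 + 8728) - 29189 = 8671 - 29189 = -20518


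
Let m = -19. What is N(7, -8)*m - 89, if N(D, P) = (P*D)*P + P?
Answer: -8449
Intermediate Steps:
N(D, P) = P + D*P² (N(D, P) = (D*P)*P + P = D*P² + P = P + D*P²)
N(7, -8)*m - 89 = -8*(1 + 7*(-8))*(-19) - 89 = -8*(1 - 56)*(-19) - 89 = -8*(-55)*(-19) - 89 = 440*(-19) - 89 = -8360 - 89 = -8449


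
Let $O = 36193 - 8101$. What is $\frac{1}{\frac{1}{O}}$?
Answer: $28092$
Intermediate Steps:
$O = 28092$
$\frac{1}{\frac{1}{O}} = \frac{1}{\frac{1}{28092}} = 28092$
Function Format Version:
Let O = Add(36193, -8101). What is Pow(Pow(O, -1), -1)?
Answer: 28092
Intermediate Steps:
O = 28092
Pow(Pow(O, -1), -1) = Pow(Pow(28092, -1), -1) = Pow(Rational(1, 28092), -1) = 28092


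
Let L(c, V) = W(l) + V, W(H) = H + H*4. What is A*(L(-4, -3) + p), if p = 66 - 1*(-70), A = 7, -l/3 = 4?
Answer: 511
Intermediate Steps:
l = -12 (l = -3*4 = -12)
W(H) = 5*H (W(H) = H + 4*H = 5*H)
p = 136 (p = 66 + 70 = 136)
L(c, V) = -60 + V (L(c, V) = 5*(-12) + V = -60 + V)
A*(L(-4, -3) + p) = 7*((-60 - 3) + 136) = 7*(-63 + 136) = 7*73 = 511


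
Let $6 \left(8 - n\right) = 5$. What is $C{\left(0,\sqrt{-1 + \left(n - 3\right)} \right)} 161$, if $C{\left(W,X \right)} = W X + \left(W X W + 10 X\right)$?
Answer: $\frac{805 \sqrt{114}}{3} \approx 2865.0$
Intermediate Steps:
$n = \frac{43}{6}$ ($n = 8 - \frac{5}{6} = \frac{43}{6} \approx 7.1667$)
$C{\left(W,X \right)} = 10 X + W X + X W^{2}$ ($C{\left(W,X \right)} = W X + \left(X W^{2} + 10 X\right) = W X + \left(10 X + X W^{2}\right) = 10 X + W X + X W^{2}$)
$C{\left(0,\sqrt{-1 + \left(n - 3\right)} \right)} 161 = \sqrt{-1 + \left(\frac{43}{6} - 3\right)} \left(10 + 0 + 0^{2}\right) 161 = \sqrt{-1 + \frac{25}{6}} \left(10 + 0 + 0\right) 161 = \sqrt{\frac{19}{6}} \cdot 10 \cdot 161 = \frac{\sqrt{114}}{6} \cdot 10 \cdot 161 = \frac{5 \sqrt{114}}{3} \cdot 161 = \frac{805 \sqrt{114}}{3}$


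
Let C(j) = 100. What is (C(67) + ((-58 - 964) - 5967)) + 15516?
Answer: 8627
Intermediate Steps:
(C(67) + ((-58 - 964) - 5967)) + 15516 = (100 + ((-58 - 964) - 5967)) + 15516 = (100 + (-1022 - 5967)) + 15516 = (100 - 6989) + 15516 = -6889 + 15516 = 8627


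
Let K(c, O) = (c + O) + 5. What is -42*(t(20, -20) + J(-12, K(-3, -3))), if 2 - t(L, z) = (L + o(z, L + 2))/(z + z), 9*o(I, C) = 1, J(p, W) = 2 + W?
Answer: -8827/60 ≈ -147.12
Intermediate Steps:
K(c, O) = 5 + O + c (K(c, O) = (O + c) + 5 = 5 + O + c)
o(I, C) = 1/9 (o(I, C) = (1/9)*1 = 1/9)
t(L, z) = 2 - (1/9 + L)/(2*z) (t(L, z) = 2 - (L + 1/9)/(z + z) = 2 - (1/9 + L)/(2*z))
-42*(t(20, -20) + J(-12, K(-3, -3))) = -42*((1/18)*(-1 - 9*20 + 36*(-20))/(-20) + (2 + (5 - 3 - 3))) = -42*((1/18)*(-1/20)*(-1 - 180 - 720) + (2 - 1)) = -42*((1/18)*(-1/20)*(-901) + 1) = -42*(901/360 + 1) = -42*1261/360 = -8827/60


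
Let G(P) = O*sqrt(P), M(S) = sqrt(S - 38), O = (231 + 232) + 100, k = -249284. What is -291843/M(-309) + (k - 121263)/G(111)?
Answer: -370547*sqrt(111)/62493 + 291843*I*sqrt(347)/347 ≈ -62.47 + 15667.0*I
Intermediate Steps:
O = 563 (O = 463 + 100 = 563)
M(S) = sqrt(-38 + S)
G(P) = 563*sqrt(P)
-291843/M(-309) + (k - 121263)/G(111) = -291843/sqrt(-38 - 309) + (-249284 - 121263)/((563*sqrt(111))) = -291843*(-I*sqrt(347)/347) - 370547*sqrt(111)/62493 = -(-291843)*I*sqrt(347)/347 - 370547*sqrt(111)/62493 = 291843*I*sqrt(347)/347 - 370547*sqrt(111)/62493 = -370547*sqrt(111)/62493 + 291843*I*sqrt(347)/347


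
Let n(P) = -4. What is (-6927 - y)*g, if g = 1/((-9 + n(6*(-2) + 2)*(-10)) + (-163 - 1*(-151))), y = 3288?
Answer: -10215/19 ≈ -537.63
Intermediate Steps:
g = 1/19 (g = 1/((-9 - 4*(-10)) + (-163 - 1*(-151))) = 1/((-9 + 40) + (-163 + 151)) = 1/(31 - 12) = 1/19 ≈ 0.052632)
(-6927 - y)*g = (-6927 - 1*3288)*(1/19) = (-6927 - 3288)*(1/19) = -10215*1/19 = -10215/19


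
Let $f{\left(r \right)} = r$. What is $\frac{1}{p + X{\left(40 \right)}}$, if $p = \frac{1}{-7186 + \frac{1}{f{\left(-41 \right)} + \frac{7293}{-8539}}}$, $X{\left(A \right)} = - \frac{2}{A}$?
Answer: $- \frac{51364549020}{2575375291} \approx -19.944$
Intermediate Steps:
$p = - \frac{357392}{2568227451}$ ($p = \frac{1}{-7186 + \frac{1}{-41 + \frac{7293}{-8539}}} = \frac{1}{-7186 + \frac{1}{-41 + 7293 \left(- \frac{1}{8539}\right)}} = \frac{1}{-7186 + \frac{1}{-41 - \frac{7293}{8539}}} = \frac{1}{-7186 + \frac{1}{- \frac{357392}{8539}}} = \frac{1}{-7186 - \frac{8539}{357392}} = \frac{1}{- \frac{2568227451}{357392}} = - \frac{357392}{2568227451} \approx -0.00013916$)
$\frac{1}{p + X{\left(40 \right)}} = \frac{1}{- \frac{357392}{2568227451} - \frac{2}{40}} = \frac{1}{- \frac{357392}{2568227451} - \frac{1}{20}} = \frac{1}{- \frac{2575375291}{51364549020}} = - \frac{51364549020}{2575375291}$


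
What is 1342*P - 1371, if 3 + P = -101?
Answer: -140939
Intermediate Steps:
P = -104 (P = -3 - 101 = -104)
1342*P - 1371 = 1342*(-104) - 1371 = -139568 - 1371 = -140939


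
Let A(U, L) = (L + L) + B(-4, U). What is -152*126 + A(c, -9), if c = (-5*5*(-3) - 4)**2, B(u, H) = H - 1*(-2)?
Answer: -14127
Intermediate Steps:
B(u, H) = 2 + H (B(u, H) = H + 2 = 2 + H)
c = 5041 (c = (-25*(-3) - 4)**2 = (75 - 4)**2 = 71**2 = 5041)
A(U, L) = 2 + U + 2*L (A(U, L) = (L + L) + (2 + U) = 2*L + (2 + U) = 2 + U + 2*L)
-152*126 + A(c, -9) = -152*126 + (2 + 5041 + 2*(-9)) = -19152 + (2 + 5041 - 18) = -19152 + 5025 = -14127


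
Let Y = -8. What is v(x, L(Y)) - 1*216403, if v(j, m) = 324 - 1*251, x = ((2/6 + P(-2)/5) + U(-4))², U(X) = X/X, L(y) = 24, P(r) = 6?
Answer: -216330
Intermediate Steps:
U(X) = 1
x = 1444/225 (x = ((2/6 + 6/5) + 1)² = ((2*(⅙) + 6*(⅕)) + 1)² = ((⅓ + 6/5) + 1)² = (23/15 + 1)² = (38/15)² = 1444/225 ≈ 6.4178)
v(j, m) = 73 (v(j, m) = 324 - 251 = 73)
v(x, L(Y)) - 1*216403 = 73 - 1*216403 = 73 - 216403 = -216330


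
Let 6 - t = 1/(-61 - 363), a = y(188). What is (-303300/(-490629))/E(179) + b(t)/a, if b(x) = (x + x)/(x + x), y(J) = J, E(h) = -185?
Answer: 2249731/1137605108 ≈ 0.0019776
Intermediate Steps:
a = 188
t = 2545/424 (t = 6 - 1/(-61 - 363) = 6 - 1/(-424) = 6 - 1*(-1/424) = 6 + 1/424 = 2545/424 ≈ 6.0024)
b(x) = 1 (b(x) = (2*x)/((2*x)) = (2*x)*(1/(2*x)) = 1)
(-303300/(-490629))/E(179) + b(t)/a = -303300/(-490629)/(-185) + 1/188 = -303300*(-1/490629)*(-1/185) + 1*(1/188) = (101100/163543)*(-1/185) + 1/188 = -20220/6051091 + 1/188 = 2249731/1137605108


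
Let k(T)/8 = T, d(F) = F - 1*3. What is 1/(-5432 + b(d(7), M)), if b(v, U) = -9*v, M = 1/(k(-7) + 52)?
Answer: -1/5468 ≈ -0.00018288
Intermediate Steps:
d(F) = -3 + F (d(F) = F - 3 = -3 + F)
k(T) = 8*T
M = -1/4 (M = 1/(8*(-7) + 52) = 1/(-56 + 52) = 1/(-4) = -1/4 ≈ -0.25000)
1/(-5432 + b(d(7), M)) = 1/(-5432 - 9*(-3 + 7)) = 1/(-5432 - 9*4) = 1/(-5432 - 36) = 1/(-5468) = -1/5468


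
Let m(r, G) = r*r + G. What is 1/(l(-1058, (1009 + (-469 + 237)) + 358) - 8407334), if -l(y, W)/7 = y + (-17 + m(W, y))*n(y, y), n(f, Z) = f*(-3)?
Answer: -1/28606298628 ≈ -3.4957e-11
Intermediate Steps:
n(f, Z) = -3*f
m(r, G) = G + r² (m(r, G) = r² + G = G + r²)
l(y, W) = -7*y + 21*y*(-17 + y + W²) (l(y, W) = -7*(y + (-17 + (y + W²))*(-3*y)) = -7*(y + (-17 + y + W²)*(-3*y)) = -7*(y - 3*y*(-17 + y + W²)) = -7*y + 21*y*(-17 + y + W²))
1/(l(-1058, (1009 + (-469 + 237)) + 358) - 8407334) = 1/(7*(-1058)*(-52 + 3*(-1058) + 3*((1009 + (-469 + 237)) + 358)²) - 8407334) = 1/(7*(-1058)*(-52 - 3174 + 3*((1009 - 232) + 358)²) - 8407334) = 1/(7*(-1058)*(-52 - 3174 + 3*(777 + 358)²) - 8407334) = 1/(7*(-1058)*(-52 - 3174 + 3*1135²) - 8407334) = 1/(7*(-1058)*(-52 - 3174 + 3*1288225) - 8407334) = 1/(7*(-1058)*(-52 - 3174 + 3864675) - 8407334) = 1/(7*(-1058)*3861449 - 8407334) = 1/(-28597891294 - 8407334) = 1/(-28606298628) = -1/28606298628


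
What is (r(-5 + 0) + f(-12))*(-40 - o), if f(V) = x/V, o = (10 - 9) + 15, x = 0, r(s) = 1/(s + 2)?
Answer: 56/3 ≈ 18.667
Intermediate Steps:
r(s) = 1/(2 + s)
o = 16 (o = 1 + 15 = 16)
f(V) = 0 (f(V) = 0/V = 0)
(r(-5 + 0) + f(-12))*(-40 - o) = (1/(2 + (-5 + 0)) + 0)*(-40 - 1*16) = (1/(2 - 5) + 0)*(-40 - 16) = (1/(-3) + 0)*(-56) = (-⅓ + 0)*(-56) = -⅓*(-56) = 56/3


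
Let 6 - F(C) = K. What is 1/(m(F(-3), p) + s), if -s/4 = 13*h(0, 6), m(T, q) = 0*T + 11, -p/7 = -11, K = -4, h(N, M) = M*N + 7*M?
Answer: -1/2173 ≈ -0.00046019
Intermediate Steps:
h(N, M) = 7*M + M*N
F(C) = 10 (F(C) = 6 - 1*(-4) = 6 + 4 = 10)
p = 77 (p = -7*(-11) = 77)
m(T, q) = 11 (m(T, q) = 0 + 11 = 11)
s = -2184 (s = -52*6*(7 + 0) = -52*6*7 = -52*42 = -4*546 = -2184)
1/(m(F(-3), p) + s) = 1/(11 - 2184) = 1/(-2173) = -1/2173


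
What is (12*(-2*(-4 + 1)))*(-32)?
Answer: -2304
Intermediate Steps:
(12*(-2*(-4 + 1)))*(-32) = (12*(-2*(-3)))*(-32) = (12*6)*(-32) = 72*(-32) = -2304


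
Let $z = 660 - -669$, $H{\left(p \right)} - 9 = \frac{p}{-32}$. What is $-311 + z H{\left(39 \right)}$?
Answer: $\frac{320969}{32} \approx 10030.0$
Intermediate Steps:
$H{\left(p \right)} = 9 - \frac{p}{32}$ ($H{\left(p \right)} = 9 + \frac{p}{-32} = 9 + p \left(- \frac{1}{32}\right) = 9 - \frac{p}{32}$)
$z = 1329$ ($z = 660 + 669 = 1329$)
$-311 + z H{\left(39 \right)} = -311 + 1329 \left(9 - \frac{39}{32}\right) = -311 + 1329 \cdot \frac{249}{32} = -311 + \frac{330921}{32} = \frac{320969}{32}$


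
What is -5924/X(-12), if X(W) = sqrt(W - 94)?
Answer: 2962*I*sqrt(106)/53 ≈ 575.39*I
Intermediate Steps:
X(W) = sqrt(-94 + W)
-5924/X(-12) = -5924/sqrt(-94 - 12) = -5924*(-I*sqrt(106)/106) = -(-2962)*I*sqrt(106)/53 = 2962*I*sqrt(106)/53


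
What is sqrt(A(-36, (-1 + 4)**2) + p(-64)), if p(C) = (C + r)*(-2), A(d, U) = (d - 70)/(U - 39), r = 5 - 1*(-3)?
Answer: sqrt(25995)/15 ≈ 10.749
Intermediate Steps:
r = 8 (r = 5 + 3 = 8)
A(d, U) = (-70 + d)/(-39 + U)
p(C) = -16 - 2*C (p(C) = (C + 8)*(-2) = (8 + C)*(-2) = -16 - 2*C)
sqrt(A(-36, (-1 + 4)**2) + p(-64)) = sqrt((-70 - 36)/(-39 + (-1 + 4)**2) + (-16 - 2*(-64))) = sqrt(-106/(-39 + 3**2) + (-16 + 128)) = sqrt(-106/(-39 + 9) + 112) = sqrt(-106/(-30) + 112) = sqrt(-1/30*(-106) + 112) = sqrt(53/15 + 112) = sqrt(1733/15) = sqrt(25995)/15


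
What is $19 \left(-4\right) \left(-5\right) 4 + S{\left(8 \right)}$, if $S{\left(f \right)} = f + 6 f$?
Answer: $1576$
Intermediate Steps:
$S{\left(f \right)} = 7 f$
$19 \left(-4\right) \left(-5\right) 4 + S{\left(8 \right)} = 19 \left(-4\right) \left(-5\right) 4 + 7 \cdot 8 = 19 \cdot 20 \cdot 4 + 56 = 19 \cdot 80 + 56 = 1520 + 56 = 1576$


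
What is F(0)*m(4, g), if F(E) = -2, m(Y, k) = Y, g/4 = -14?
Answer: -8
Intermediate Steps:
g = -56 (g = 4*(-14) = -56)
F(0)*m(4, g) = -2*4 = -8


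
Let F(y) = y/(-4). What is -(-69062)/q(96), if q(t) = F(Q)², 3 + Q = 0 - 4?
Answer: 157856/7 ≈ 22551.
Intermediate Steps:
Q = -7 (Q = -3 + (0 - 4) = -3 - 4 = -7)
F(y) = -y/4 (F(y) = y*(-¼) = -y/4)
q(t) = 49/16 (q(t) = (-¼*(-7))² = (7/4)² = 49/16)
-(-69062)/q(96) = -(-69062)/49/16 = -(-69062)*16/49 = -1*(-157856/7) = 157856/7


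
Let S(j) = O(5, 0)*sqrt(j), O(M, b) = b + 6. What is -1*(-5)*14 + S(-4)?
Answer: 70 + 12*I ≈ 70.0 + 12.0*I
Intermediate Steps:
O(M, b) = 6 + b
S(j) = 6*sqrt(j) (S(j) = (6 + 0)*sqrt(j) = 6*sqrt(j))
-1*(-5)*14 + S(-4) = -1*(-5)*14 + 6*sqrt(-4) = 5*14 + 6*(2*I) = 70 + 12*I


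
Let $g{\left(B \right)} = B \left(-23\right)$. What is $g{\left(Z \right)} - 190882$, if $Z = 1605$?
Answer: $-227797$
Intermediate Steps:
$g{\left(B \right)} = - 23 B$
$g{\left(Z \right)} - 190882 = \left(-23\right) 1605 - 190882 = -36915 - 190882 = -227797$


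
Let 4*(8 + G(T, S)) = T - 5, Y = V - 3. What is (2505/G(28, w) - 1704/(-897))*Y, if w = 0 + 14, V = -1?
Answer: 3987824/897 ≈ 4445.7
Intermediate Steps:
Y = -4 (Y = -1 - 3 = -4)
w = 14
G(T, S) = -37/4 + T/4 (G(T, S) = -8 + (T - 5)/4 = -8 + (-5 + T)/4 = -8 + (-5/4 + T/4) = -37/4 + T/4)
(2505/G(28, w) - 1704/(-897))*Y = (2505/(-37/4 + (1/4)*28) - 1704/(-897))*(-4) = (2505/(-37/4 + 7) - 1704*(-1/897))*(-4) = (2505/(-9/4) + 568/299)*(-4) = (2505*(-4/9) + 568/299)*(-4) = (-3340/3 + 568/299)*(-4) = -996956/897*(-4) = 3987824/897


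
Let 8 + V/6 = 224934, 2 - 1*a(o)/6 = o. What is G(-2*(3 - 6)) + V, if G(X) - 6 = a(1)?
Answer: 1349568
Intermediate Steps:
a(o) = 12 - 6*o
V = 1349556 (V = -48 + 6*224934 = -48 + 1349604 = 1349556)
G(X) = 12 (G(X) = 6 + (12 - 6*1) = 6 + (12 - 6) = 6 + 6 = 12)
G(-2*(3 - 6)) + V = 12 + 1349556 = 1349568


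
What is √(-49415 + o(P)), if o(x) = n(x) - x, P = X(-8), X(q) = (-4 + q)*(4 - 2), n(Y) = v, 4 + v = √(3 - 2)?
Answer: I*√49394 ≈ 222.25*I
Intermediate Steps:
v = -3 (v = -4 + √(3 - 2) = -4 + √1 = -4 + 1 = -3)
n(Y) = -3
X(q) = -8 + 2*q (X(q) = (-4 + q)*2 = -8 + 2*q)
P = -24 (P = -8 + 2*(-8) = -8 - 16 = -24)
o(x) = -3 - x
√(-49415 + o(P)) = √(-49415 + (-3 - 1*(-24))) = √(-49415 + (-3 + 24)) = √(-49415 + 21) = √(-49394) = I*√49394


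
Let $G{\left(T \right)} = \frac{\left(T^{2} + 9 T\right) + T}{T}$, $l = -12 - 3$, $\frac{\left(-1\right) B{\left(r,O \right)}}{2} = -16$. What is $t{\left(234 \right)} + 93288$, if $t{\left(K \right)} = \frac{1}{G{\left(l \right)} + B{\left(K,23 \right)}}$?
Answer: $\frac{2518777}{27} \approx 93288.0$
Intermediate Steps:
$B{\left(r,O \right)} = 32$ ($B{\left(r,O \right)} = \left(-2\right) \left(-16\right) = 32$)
$l = -15$ ($l = -12 + \left(-6 + 3\right) = -12 - 3 = -15$)
$G{\left(T \right)} = \frac{T^{2} + 10 T}{T}$
$t{\left(K \right)} = \frac{1}{27}$ ($t{\left(K \right)} = \frac{1}{\left(10 - 15\right) + 32} = \frac{1}{-5 + 32} = \frac{1}{27}$)
$t{\left(234 \right)} + 93288 = \frac{1}{27} + 93288 = \frac{2518777}{27}$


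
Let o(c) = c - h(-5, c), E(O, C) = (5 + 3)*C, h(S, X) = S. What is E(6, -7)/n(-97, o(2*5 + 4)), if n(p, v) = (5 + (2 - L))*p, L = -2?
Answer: 56/873 ≈ 0.064147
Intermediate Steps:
E(O, C) = 8*C
o(c) = 5 + c (o(c) = c - 1*(-5) = c + 5 = 5 + c)
n(p, v) = 9*p (n(p, v) = (5 + (2 - 1*(-2)))*p = (5 + (2 + 2))*p = (5 + 4)*p = 9*p)
E(6, -7)/n(-97, o(2*5 + 4)) = (8*(-7))/((9*(-97))) = -56/(-873) = -56*(-1/873) = 56/873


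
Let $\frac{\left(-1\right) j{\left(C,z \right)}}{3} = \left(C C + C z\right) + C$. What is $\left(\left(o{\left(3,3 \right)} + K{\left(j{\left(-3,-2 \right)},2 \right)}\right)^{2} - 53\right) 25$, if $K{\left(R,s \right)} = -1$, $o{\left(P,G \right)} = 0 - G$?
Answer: $-925$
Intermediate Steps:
$o{\left(P,G \right)} = - G$
$j{\left(C,z \right)} = - 3 C - 3 C^{2} - 3 C z$ ($j{\left(C,z \right)} = - 3 \left(\left(C C + C z\right) + C\right) = - 3 \left(\left(C^{2} + C z\right) + C\right) = - 3 \left(C + C^{2} + C z\right) = - 3 C - 3 C^{2} - 3 C z$)
$\left(\left(o{\left(3,3 \right)} + K{\left(j{\left(-3,-2 \right)},2 \right)}\right)^{2} - 53\right) 25 = \left(\left(\left(-1\right) 3 - 1\right)^{2} - 53\right) 25 = \left(\left(-3 - 1\right)^{2} - 53\right) 25 = \left(\left(-4\right)^{2} - 53\right) 25 = \left(16 - 53\right) 25 = \left(-37\right) 25 = -925$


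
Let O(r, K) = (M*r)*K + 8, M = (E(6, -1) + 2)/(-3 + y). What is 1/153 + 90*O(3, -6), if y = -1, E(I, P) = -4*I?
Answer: -1253069/153 ≈ -8190.0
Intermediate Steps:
M = 11/2 (M = (-4*6 + 2)/(-3 - 1) = (-24 + 2)/(-4) = -22*(-¼) = 11/2 ≈ 5.5000)
O(r, K) = 8 + 11*K*r/2 (O(r, K) = (11*r/2)*K + 8 = 11*K*r/2 + 8 = 8 + 11*K*r/2)
1/153 + 90*O(3, -6) = 1/153 + 90*(8 + (11/2)*(-6)*3) = 1/153 + 90*(8 - 99) = 1/153 + 90*(-91) = 1/153 - 8190 = -1253069/153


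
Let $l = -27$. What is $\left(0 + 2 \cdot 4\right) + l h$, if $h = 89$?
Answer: $-2395$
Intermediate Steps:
$\left(0 + 2 \cdot 4\right) + l h = \left(0 + 2 \cdot 4\right) - 2403 = \left(0 + 8\right) - 2403 = 8 - 2403 = -2395$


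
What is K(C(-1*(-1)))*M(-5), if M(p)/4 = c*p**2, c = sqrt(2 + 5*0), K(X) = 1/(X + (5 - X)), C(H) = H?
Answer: 20*sqrt(2) ≈ 28.284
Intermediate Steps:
K(X) = 1/5
c = sqrt(2) (c = sqrt(2 + 0) = sqrt(2) ≈ 1.4142)
M(p) = 4*sqrt(2)*p**2 (M(p) = 4*(sqrt(2)*p**2) = 4*sqrt(2)*p**2)
K(C(-1*(-1)))*M(-5) = (4*sqrt(2)*(-5)**2)/5 = (4*sqrt(2)*25)/5 = (100*sqrt(2))/5 = 20*sqrt(2)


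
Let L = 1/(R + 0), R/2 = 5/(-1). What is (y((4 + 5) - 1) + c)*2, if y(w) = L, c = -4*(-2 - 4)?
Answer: 239/5 ≈ 47.800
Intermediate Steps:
R = -10 (R = 2*(5/(-1)) = 2*(5*(-1)) = 2*(-5) = -10)
c = 24 (c = -4*(-6) = 24)
L = -1/10 (L = 1/(-10 + 0) = 1/(-10) = -1/10 ≈ -0.10000)
y(w) = -1/10
(y((4 + 5) - 1) + c)*2 = (-1/10 + 24)*2 = (239/10)*2 = 239/5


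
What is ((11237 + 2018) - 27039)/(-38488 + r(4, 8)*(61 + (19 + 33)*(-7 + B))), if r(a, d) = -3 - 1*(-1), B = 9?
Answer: 6892/19409 ≈ 0.35509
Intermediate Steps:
r(a, d) = -2 (r(a, d) = -3 + 1 = -2)
((11237 + 2018) - 27039)/(-38488 + r(4, 8)*(61 + (19 + 33)*(-7 + B))) = ((11237 + 2018) - 27039)/(-38488 - 2*(61 + (19 + 33)*(-7 + 9))) = (13255 - 27039)/(-38488 - 2*(61 + 52*2)) = -13784/(-38488 - 2*(61 + 104)) = -13784/(-38488 - 2*165) = -13784/(-38488 - 330) = -13784/(-38818) = -13784*(-1/38818) = 6892/19409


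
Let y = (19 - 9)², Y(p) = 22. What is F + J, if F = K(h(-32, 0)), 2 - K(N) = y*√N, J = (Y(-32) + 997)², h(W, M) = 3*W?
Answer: 1038363 - 400*I*√6 ≈ 1.0384e+6 - 979.8*I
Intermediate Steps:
y = 100 (y = 10² = 100)
J = 1038361 (J = (22 + 997)² = 1019² = 1038361)
K(N) = 2 - 100*√N
F = 2 - 400*I*√6 (F = 2 - 100*4*I*√6 = 2 - 400*I*√6 ≈ 2.0 - 979.8*I)
F + J = (2 - 400*I*√6) + 1038361 = 1038363 - 400*I*√6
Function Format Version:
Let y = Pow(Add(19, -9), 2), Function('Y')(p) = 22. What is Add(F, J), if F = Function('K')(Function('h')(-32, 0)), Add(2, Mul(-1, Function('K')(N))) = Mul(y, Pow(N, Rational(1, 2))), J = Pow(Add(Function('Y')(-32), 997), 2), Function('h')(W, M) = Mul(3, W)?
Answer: Add(1038363, Mul(-400, I, Pow(6, Rational(1, 2)))) ≈ Add(1.0384e+6, Mul(-979.80, I))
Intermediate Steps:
y = 100 (y = Pow(10, 2) = 100)
J = 1038361 (J = Pow(Add(22, 997), 2) = Pow(1019, 2) = 1038361)
Function('K')(N) = Add(2, Mul(-100, Pow(N, Rational(1, 2)))) (Function('K')(N) = Add(2, Mul(-1, Mul(100, Pow(N, Rational(1, 2))))) = Add(2, Mul(-100, Pow(N, Rational(1, 2)))))
F = Add(2, Mul(-400, I, Pow(6, Rational(1, 2)))) (F = Add(2, Mul(-100, Pow(Mul(3, -32), Rational(1, 2)))) = Add(2, Mul(-100, Pow(-96, Rational(1, 2)))) = Add(2, Mul(-100, Mul(4, I, Pow(6, Rational(1, 2))))) = Add(2, Mul(-400, I, Pow(6, Rational(1, 2)))) ≈ Add(2.0000, Mul(-979.80, I)))
Add(F, J) = Add(Add(2, Mul(-400, I, Pow(6, Rational(1, 2)))), 1038361) = Add(1038363, Mul(-400, I, Pow(6, Rational(1, 2))))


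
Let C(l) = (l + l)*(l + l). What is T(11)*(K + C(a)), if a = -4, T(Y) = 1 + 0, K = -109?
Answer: -45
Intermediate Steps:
T(Y) = 1
C(l) = 4*l**2 (C(l) = (2*l)*(2*l) = 4*l**2)
T(11)*(K + C(a)) = 1*(-109 + 4*(-4)**2) = 1*(-109 + 4*16) = 1*(-109 + 64) = 1*(-45) = -45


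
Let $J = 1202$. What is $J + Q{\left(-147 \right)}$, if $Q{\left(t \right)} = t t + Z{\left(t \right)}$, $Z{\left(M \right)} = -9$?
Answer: $22802$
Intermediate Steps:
$Q{\left(t \right)} = -9 + t^{2}$ ($Q{\left(t \right)} = t t - 9 = t^{2} - 9 = -9 + t^{2}$)
$J + Q{\left(-147 \right)} = 1202 - \left(9 - \left(-147\right)^{2}\right) = 1202 + \left(-9 + 21609\right) = 1202 + 21600 = 22802$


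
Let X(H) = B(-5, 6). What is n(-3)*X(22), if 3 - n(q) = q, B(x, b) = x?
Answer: -30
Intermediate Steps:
n(q) = 3 - q
X(H) = -5
n(-3)*X(22) = (3 - 1*(-3))*(-5) = (3 + 3)*(-5) = 6*(-5) = -30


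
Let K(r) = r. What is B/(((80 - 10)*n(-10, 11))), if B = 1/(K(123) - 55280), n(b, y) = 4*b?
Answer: 1/154439600 ≈ 6.4750e-9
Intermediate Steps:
B = -1/55157 (B = 1/(123 - 55280) = 1/(-55157) = -1/55157 ≈ -1.8130e-5)
B/(((80 - 10)*n(-10, 11))) = -(-1/(40*(80 - 10)))/55157 = -1/(55157*(70*(-40))) = -1/55157/(-2800) = -1/55157*(-1/2800) = 1/154439600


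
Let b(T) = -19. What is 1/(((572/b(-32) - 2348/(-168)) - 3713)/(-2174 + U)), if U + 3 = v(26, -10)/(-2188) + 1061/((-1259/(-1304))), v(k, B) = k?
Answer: 592475687727/2049384103685 ≈ 0.28910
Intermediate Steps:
U = 1509448731/1377346 (U = -3 + (26/(-2188) + 1061/((-1259/(-1304)))) = -3 + (26*(-1/2188) + 1061/((-1259*(-1/1304)))) = -3 + (-13/1094 + 1061/(1259/1304)) = -3 + (-13/1094 + 1061*(1304/1259)) = -3 + (-13/1094 + 1383544/1259) = -3 + 1513580769/1377346 = 1509448731/1377346 ≈ 1095.9)
1/(((572/b(-32) - 2348/(-168)) - 3713)/(-2174 + U)) = 1/(((572/(-19) - 2348/(-168)) - 3713)/(-2174 + 1509448731/1377346)) = 1/(((572*(-1/19) - 2348*(-1/168)) - 3713)/(-1484901473/1377346)) = 1/(((-572/19 + 587/42) - 3713)*(-1377346/1484901473)) = 1/((-12871/798 - 3713)*(-1377346/1484901473)) = 1/(-2975845/798*(-1377346/1484901473)) = 1/(2049384103685/592475687727) = 592475687727/2049384103685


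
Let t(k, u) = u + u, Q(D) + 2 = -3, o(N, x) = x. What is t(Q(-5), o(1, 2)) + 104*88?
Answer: 9156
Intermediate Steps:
Q(D) = -5 (Q(D) = -2 - 3 = -5)
t(k, u) = 2*u
t(Q(-5), o(1, 2)) + 104*88 = 2*2 + 104*88 = 4 + 9152 = 9156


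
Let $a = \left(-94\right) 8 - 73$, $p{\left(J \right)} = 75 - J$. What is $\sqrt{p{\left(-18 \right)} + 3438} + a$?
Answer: $-825 + \sqrt{3531} \approx -765.58$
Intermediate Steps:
$a = -825$ ($a = -752 - 73 = -825$)
$\sqrt{p{\left(-18 \right)} + 3438} + a = \sqrt{\left(75 - -18\right) + 3438} - 825 = \sqrt{\left(75 + 18\right) + 3438} - 825 = \sqrt{93 + 3438} - 825 = \sqrt{3531} - 825 = -825 + \sqrt{3531}$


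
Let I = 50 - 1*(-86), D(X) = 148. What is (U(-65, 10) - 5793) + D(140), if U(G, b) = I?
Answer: -5509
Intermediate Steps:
I = 136 (I = 50 + 86 = 136)
U(G, b) = 136
(U(-65, 10) - 5793) + D(140) = (136 - 5793) + 148 = -5657 + 148 = -5509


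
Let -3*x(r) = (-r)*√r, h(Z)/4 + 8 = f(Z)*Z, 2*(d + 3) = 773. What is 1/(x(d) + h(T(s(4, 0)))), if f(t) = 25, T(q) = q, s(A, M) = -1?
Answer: 9504/449963135 + 4602*√1534/449963135 ≈ 0.00042170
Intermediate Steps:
d = 767/2 (d = -3 + (½)*773 = -3 + 773/2 = 767/2 ≈ 383.50)
h(Z) = -32 + 100*Z (h(Z) = -32 + 4*(25*Z) = -32 + 100*Z)
x(r) = r^(3/2)/3 (x(r) = -(-r)*√r/3 = -(-1)*r^(3/2)/3 = r^(3/2)/3)
1/(x(d) + h(T(s(4, 0)))) = 1/((767/2)^(3/2)/3 + (-32 + 100*(-1))) = 1/((767*√1534/4)/3 + (-32 - 100)) = 1/(767*√1534/12 - 132) = 1/(-132 + 767*√1534/12)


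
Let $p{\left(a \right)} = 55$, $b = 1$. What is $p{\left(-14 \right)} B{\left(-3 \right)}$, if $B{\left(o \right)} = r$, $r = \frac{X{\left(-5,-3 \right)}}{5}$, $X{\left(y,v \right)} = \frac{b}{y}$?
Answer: $- \frac{11}{5} \approx -2.2$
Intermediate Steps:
$X{\left(y,v \right)} = \frac{1}{y}$ ($X{\left(y,v \right)} = 1 \frac{1}{y} = \frac{1}{y}$)
$r = - \frac{1}{25}$ ($r = \frac{1}{\left(-5\right) 5} = \left(- \frac{1}{5}\right) \frac{1}{5} = - \frac{1}{25} \approx -0.04$)
$B{\left(o \right)} = - \frac{1}{25}$
$p{\left(-14 \right)} B{\left(-3 \right)} = 55 \left(- \frac{1}{25}\right) = - \frac{11}{5}$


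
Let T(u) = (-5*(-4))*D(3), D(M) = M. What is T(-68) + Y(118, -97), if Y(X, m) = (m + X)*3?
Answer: 123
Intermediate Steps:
Y(X, m) = 3*X + 3*m (Y(X, m) = (X + m)*3 = 3*X + 3*m)
T(u) = 60 (T(u) = -5*(-4)*3 = 20*3 = 60)
T(-68) + Y(118, -97) = 60 + (3*118 + 3*(-97)) = 60 + (354 - 291) = 60 + 63 = 123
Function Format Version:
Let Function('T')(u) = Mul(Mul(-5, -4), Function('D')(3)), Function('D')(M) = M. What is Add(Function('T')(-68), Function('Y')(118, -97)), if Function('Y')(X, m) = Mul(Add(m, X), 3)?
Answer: 123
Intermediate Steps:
Function('Y')(X, m) = Add(Mul(3, X), Mul(3, m)) (Function('Y')(X, m) = Mul(Add(X, m), 3) = Add(Mul(3, X), Mul(3, m)))
Function('T')(u) = 60 (Function('T')(u) = Mul(Mul(-5, -4), 3) = Mul(20, 3) = 60)
Add(Function('T')(-68), Function('Y')(118, -97)) = Add(60, Add(Mul(3, 118), Mul(3, -97))) = Add(60, Add(354, -291)) = Add(60, 63) = 123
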